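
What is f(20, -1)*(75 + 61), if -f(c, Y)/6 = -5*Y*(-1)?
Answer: 4080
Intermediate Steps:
f(c, Y) = -30*Y (f(c, Y) = -6*(-5*Y)*(-1) = -30*Y)
f(20, -1)*(75 + 61) = (-30*(-1))*(75 + 61) = 30*136 = 4080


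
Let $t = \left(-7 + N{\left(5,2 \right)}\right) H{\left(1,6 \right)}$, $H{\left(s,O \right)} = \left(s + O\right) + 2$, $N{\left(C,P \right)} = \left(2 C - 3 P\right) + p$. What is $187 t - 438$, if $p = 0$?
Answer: $-5487$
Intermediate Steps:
$N{\left(C,P \right)} = - 3 P + 2 C$ ($N{\left(C,P \right)} = \left(2 C - 3 P\right) + 0 = \left(- 3 P + 2 C\right) + 0 = - 3 P + 2 C$)
$H{\left(s,O \right)} = 2 + O + s$ ($H{\left(s,O \right)} = \left(O + s\right) + 2 = 2 + O + s$)
$t = -27$ ($t = \left(-7 + \left(\left(-3\right) 2 + 2 \cdot 5\right)\right) \left(2 + 6 + 1\right) = \left(-7 + \left(-6 + 10\right)\right) 9 = \left(-7 + 4\right) 9 = \left(-3\right) 9 = -27$)
$187 t - 438 = 187 \left(-27\right) - 438 = -5049 - 438 = -5487$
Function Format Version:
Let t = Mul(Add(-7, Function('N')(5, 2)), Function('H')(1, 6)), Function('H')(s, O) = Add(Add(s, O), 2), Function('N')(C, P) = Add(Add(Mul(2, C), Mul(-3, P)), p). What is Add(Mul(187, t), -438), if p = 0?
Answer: -5487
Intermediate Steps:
Function('N')(C, P) = Add(Mul(-3, P), Mul(2, C)) (Function('N')(C, P) = Add(Add(Mul(2, C), Mul(-3, P)), 0) = Add(Add(Mul(-3, P), Mul(2, C)), 0) = Add(Mul(-3, P), Mul(2, C)))
Function('H')(s, O) = Add(2, O, s) (Function('H')(s, O) = Add(Add(O, s), 2) = Add(2, O, s))
t = -27 (t = Mul(Add(-7, Add(Mul(-3, 2), Mul(2, 5))), Add(2, 6, 1)) = Mul(Add(-7, Add(-6, 10)), 9) = Mul(Add(-7, 4), 9) = Mul(-3, 9) = -27)
Add(Mul(187, t), -438) = Add(Mul(187, -27), -438) = Add(-5049, -438) = -5487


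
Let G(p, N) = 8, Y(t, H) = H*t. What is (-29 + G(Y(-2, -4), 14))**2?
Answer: 441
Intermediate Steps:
(-29 + G(Y(-2, -4), 14))**2 = (-29 + 8)**2 = (-21)**2 = 441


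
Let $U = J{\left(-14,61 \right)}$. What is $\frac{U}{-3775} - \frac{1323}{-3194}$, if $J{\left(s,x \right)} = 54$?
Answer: $\frac{4821849}{12057350} \approx 0.39991$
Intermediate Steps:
$U = 54$
$\frac{U}{-3775} - \frac{1323}{-3194} = \frac{54}{-3775} - \frac{1323}{-3194} = 54 \left(- \frac{1}{3775}\right) - - \frac{1323}{3194} = - \frac{54}{3775} + \frac{1323}{3194} = \frac{4821849}{12057350}$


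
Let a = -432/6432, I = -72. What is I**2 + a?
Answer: 694647/134 ≈ 5183.9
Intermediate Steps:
a = -9/134 (a = -432*1/6432 = -9/134 ≈ -0.067164)
I**2 + a = (-72)**2 - 9/134 = 5184 - 9/134 = 694647/134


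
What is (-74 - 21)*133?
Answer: -12635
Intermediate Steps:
(-74 - 21)*133 = -95*133 = -12635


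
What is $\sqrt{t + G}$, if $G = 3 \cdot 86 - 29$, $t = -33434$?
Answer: $i \sqrt{33205} \approx 182.22 i$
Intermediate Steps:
$G = 229$ ($G = 258 - 29 = 229$)
$\sqrt{t + G} = \sqrt{-33434 + 229} = \sqrt{-33205} = i \sqrt{33205}$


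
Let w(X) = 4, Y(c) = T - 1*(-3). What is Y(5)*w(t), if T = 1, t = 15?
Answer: 16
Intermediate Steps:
Y(c) = 4 (Y(c) = 1 - 1*(-3) = 1 + 3 = 4)
Y(5)*w(t) = 4*4 = 16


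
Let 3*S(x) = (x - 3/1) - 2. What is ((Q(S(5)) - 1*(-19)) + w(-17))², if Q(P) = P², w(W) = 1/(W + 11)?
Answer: 12769/36 ≈ 354.69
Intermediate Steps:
w(W) = 1/(11 + W)
S(x) = -5/3 + x/3 (S(x) = ((x - 3/1) - 2)/3 = ((x - 3*1) - 2)/3 = ((x - 3) - 2)/3 = ((-3 + x) - 2)/3 = (-5 + x)/3 = -5/3 + x/3)
((Q(S(5)) - 1*(-19)) + w(-17))² = (((-5/3 + (⅓)*5)² - 1*(-19)) + 1/(11 - 17))² = (((-5/3 + 5/3)² + 19) + 1/(-6))² = ((0² + 19) - ⅙)² = ((0 + 19) - ⅙)² = (19 - ⅙)² = (113/6)² = 12769/36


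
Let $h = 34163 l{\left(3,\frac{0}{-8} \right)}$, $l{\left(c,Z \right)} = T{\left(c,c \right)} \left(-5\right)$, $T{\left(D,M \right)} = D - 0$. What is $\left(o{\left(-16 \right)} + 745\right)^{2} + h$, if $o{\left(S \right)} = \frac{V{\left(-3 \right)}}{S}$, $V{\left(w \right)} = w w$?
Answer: $\frac{10686001}{256} \approx 41742.0$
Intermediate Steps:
$V{\left(w \right)} = w^{2}$
$o{\left(S \right)} = \frac{9}{S}$ ($o{\left(S \right)} = \frac{\left(-3\right)^{2}}{S} = \frac{9}{S}$)
$T{\left(D,M \right)} = D$ ($T{\left(D,M \right)} = D + 0 = D$)
$l{\left(c,Z \right)} = - 5 c$ ($l{\left(c,Z \right)} = c \left(-5\right) = - 5 c$)
$h = -512445$ ($h = 34163 \left(\left(-5\right) 3\right) = 34163 \left(-15\right) = -512445$)
$\left(o{\left(-16 \right)} + 745\right)^{2} + h = \left(\frac{9}{-16} + 745\right)^{2} - 512445 = \left(9 \left(- \frac{1}{16}\right) + 745\right)^{2} - 512445 = \left(- \frac{9}{16} + 745\right)^{2} - 512445 = \left(\frac{11911}{16}\right)^{2} - 512445 = \frac{141871921}{256} - 512445 = \frac{10686001}{256}$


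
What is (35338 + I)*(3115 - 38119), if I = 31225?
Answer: -2329971252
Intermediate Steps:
(35338 + I)*(3115 - 38119) = (35338 + 31225)*(3115 - 38119) = 66563*(-35004) = -2329971252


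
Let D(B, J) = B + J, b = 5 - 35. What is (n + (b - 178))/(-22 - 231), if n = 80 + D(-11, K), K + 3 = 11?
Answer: 131/253 ≈ 0.51779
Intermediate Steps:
K = 8 (K = -3 + 11 = 8)
b = -30
n = 77 (n = 80 + (-11 + 8) = 80 - 3 = 77)
(n + (b - 178))/(-22 - 231) = (77 + (-30 - 178))/(-22 - 231) = (77 - 208)/(-253) = -131*(-1/253) = 131/253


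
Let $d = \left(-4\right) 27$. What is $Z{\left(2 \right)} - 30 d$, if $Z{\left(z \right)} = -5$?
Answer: $3235$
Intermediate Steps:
$d = -108$
$Z{\left(2 \right)} - 30 d = -5 - -3240 = -5 + 3240 = 3235$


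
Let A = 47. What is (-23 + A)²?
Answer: 576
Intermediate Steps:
(-23 + A)² = (-23 + 47)² = 24² = 576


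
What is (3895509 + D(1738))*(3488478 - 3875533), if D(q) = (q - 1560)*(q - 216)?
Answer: -1612635628375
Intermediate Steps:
D(q) = (-1560 + q)*(-216 + q)
(3895509 + D(1738))*(3488478 - 3875533) = (3895509 + (336960 + 1738**2 - 1776*1738))*(3488478 - 3875533) = (3895509 + (336960 + 3020644 - 3086688))*(-387055) = (3895509 + 270916)*(-387055) = 4166425*(-387055) = -1612635628375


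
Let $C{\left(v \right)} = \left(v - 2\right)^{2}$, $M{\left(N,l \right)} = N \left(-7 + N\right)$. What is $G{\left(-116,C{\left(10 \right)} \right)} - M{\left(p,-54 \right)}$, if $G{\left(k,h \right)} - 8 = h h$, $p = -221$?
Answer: $-46284$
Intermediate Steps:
$C{\left(v \right)} = \left(-2 + v\right)^{2}$
$G{\left(k,h \right)} = 8 + h^{2}$ ($G{\left(k,h \right)} = 8 + h h = 8 + h^{2}$)
$G{\left(-116,C{\left(10 \right)} \right)} - M{\left(p,-54 \right)} = \left(8 + \left(\left(-2 + 10\right)^{2}\right)^{2}\right) - - 221 \left(-7 - 221\right) = \left(8 + \left(8^{2}\right)^{2}\right) - \left(-221\right) \left(-228\right) = \left(8 + 64^{2}\right) - 50388 = \left(8 + 4096\right) - 50388 = 4104 - 50388 = -46284$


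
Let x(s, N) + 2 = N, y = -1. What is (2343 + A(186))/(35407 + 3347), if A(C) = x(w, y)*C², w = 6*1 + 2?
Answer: -33815/12918 ≈ -2.6177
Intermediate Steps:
w = 8 (w = 6 + 2 = 8)
x(s, N) = -2 + N
A(C) = -3*C² (A(C) = (-2 - 1)*C² = -3*C²)
(2343 + A(186))/(35407 + 3347) = (2343 - 3*186²)/(35407 + 3347) = (2343 - 3*34596)/38754 = (2343 - 103788)*(1/38754) = -101445*1/38754 = -33815/12918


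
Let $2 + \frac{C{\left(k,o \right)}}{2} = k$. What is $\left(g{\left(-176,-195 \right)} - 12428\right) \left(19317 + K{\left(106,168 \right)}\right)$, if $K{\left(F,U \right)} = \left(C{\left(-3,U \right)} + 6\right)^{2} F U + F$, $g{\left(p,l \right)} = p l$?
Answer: $6662852092$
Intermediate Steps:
$C{\left(k,o \right)} = -4 + 2 k$
$g{\left(p,l \right)} = l p$
$K{\left(F,U \right)} = F + 16 F U$ ($K{\left(F,U \right)} = \left(\left(-4 + 2 \left(-3\right)\right) + 6\right)^{2} F U + F = \left(\left(-4 - 6\right) + 6\right)^{2} F U + F = \left(-10 + 6\right)^{2} F U + F = \left(-4\right)^{2} F U + F = 16 F U + F = F + 16 F U$)
$\left(g{\left(-176,-195 \right)} - 12428\right) \left(19317 + K{\left(106,168 \right)}\right) = \left(\left(-195\right) \left(-176\right) - 12428\right) \left(19317 + 106 \left(1 + 16 \cdot 168\right)\right) = \left(34320 - 12428\right) \left(19317 + 106 \left(1 + 2688\right)\right) = 21892 \left(19317 + 106 \cdot 2689\right) = 21892 \left(19317 + 285034\right) = 21892 \cdot 304351 = 6662852092$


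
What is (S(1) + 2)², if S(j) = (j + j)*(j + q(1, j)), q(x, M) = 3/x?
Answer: 100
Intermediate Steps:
S(j) = 2*j*(3 + j) (S(j) = (j + j)*(j + 3/1) = (2*j)*(j + 3*1) = (2*j)*(j + 3) = (2*j)*(3 + j) = 2*j*(3 + j))
(S(1) + 2)² = (2*1*(3 + 1) + 2)² = (2*1*4 + 2)² = (8 + 2)² = 10² = 100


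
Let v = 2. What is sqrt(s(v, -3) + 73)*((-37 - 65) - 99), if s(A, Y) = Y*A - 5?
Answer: -201*sqrt(62) ≈ -1582.7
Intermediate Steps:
s(A, Y) = -5 + A*Y (s(A, Y) = A*Y - 5 = -5 + A*Y)
sqrt(s(v, -3) + 73)*((-37 - 65) - 99) = sqrt((-5 + 2*(-3)) + 73)*((-37 - 65) - 99) = sqrt((-5 - 6) + 73)*(-102 - 99) = sqrt(-11 + 73)*(-201) = sqrt(62)*(-201) = -201*sqrt(62)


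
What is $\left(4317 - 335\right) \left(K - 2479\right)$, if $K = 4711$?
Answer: $8887824$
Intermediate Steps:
$\left(4317 - 335\right) \left(K - 2479\right) = \left(4317 - 335\right) \left(4711 - 2479\right) = 3982 \cdot 2232 = 8887824$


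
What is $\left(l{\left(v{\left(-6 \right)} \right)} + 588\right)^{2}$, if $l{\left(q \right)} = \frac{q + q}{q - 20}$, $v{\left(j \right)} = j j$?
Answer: $\frac{1404225}{4} \approx 3.5106 \cdot 10^{5}$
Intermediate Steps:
$v{\left(j \right)} = j^{2}$
$l{\left(q \right)} = \frac{2 q}{-20 + q}$
$\left(l{\left(v{\left(-6 \right)} \right)} + 588\right)^{2} = \left(\frac{2 \left(-6\right)^{2}}{-20 + \left(-6\right)^{2}} + 588\right)^{2} = \left(2 \cdot 36 \frac{1}{-20 + 36} + 588\right)^{2} = \left(2 \cdot 36 \cdot \frac{1}{16} + 588\right)^{2} = \left(\frac{9}{2} + 588\right)^{2} = \left(\frac{1185}{2}\right)^{2} = \frac{1404225}{4}$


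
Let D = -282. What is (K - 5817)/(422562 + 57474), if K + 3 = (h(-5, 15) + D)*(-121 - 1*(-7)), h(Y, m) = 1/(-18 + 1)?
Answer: 74615/1360102 ≈ 0.054860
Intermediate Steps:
h(Y, m) = -1/17 (h(Y, m) = 1/(-17) = -1/17)
K = 546579/17 (K = -3 + (-1/17 - 282)*(-121 - 1*(-7)) = -3 - 4795*(-121 + 7)/17 = -3 - 4795/17*(-114) = -3 + 546630/17 = 546579/17 ≈ 32152.)
(K - 5817)/(422562 + 57474) = (546579/17 - 5817)/(422562 + 57474) = (447690/17)/480036 = (447690/17)*(1/480036) = 74615/1360102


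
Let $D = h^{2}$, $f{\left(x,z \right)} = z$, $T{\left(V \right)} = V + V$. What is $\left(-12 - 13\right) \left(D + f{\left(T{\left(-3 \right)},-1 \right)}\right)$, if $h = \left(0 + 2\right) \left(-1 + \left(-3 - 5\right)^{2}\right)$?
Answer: $-396875$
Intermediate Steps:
$T{\left(V \right)} = 2 V$
$h = 126$ ($h = 2 \left(-1 + \left(-8\right)^{2}\right) = 2 \left(-1 + 64\right) = 2 \cdot 63 = 126$)
$D = 15876$ ($D = 126^{2} = 15876$)
$\left(-12 - 13\right) \left(D + f{\left(T{\left(-3 \right)},-1 \right)}\right) = \left(-12 - 13\right) \left(15876 - 1\right) = \left(-25\right) 15875 = -396875$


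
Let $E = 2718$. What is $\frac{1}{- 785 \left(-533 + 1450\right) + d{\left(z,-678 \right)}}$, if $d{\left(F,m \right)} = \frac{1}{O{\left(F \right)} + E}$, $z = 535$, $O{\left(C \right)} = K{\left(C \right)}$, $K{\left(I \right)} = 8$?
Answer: $- \frac{2726}{1962297469} \approx -1.3892 \cdot 10^{-6}$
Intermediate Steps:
$O{\left(C \right)} = 8$
$d{\left(F,m \right)} = \frac{1}{2726}$ ($d{\left(F,m \right)} = \frac{1}{8 + 2718} = \frac{1}{2726}$)
$\frac{1}{- 785 \left(-533 + 1450\right) + d{\left(z,-678 \right)}} = \frac{1}{- 785 \left(-533 + 1450\right) + \frac{1}{2726}} = \frac{1}{\left(-785\right) 917 + \frac{1}{2726}} = \frac{1}{-719845 + \frac{1}{2726}} = \frac{1}{- \frac{1962297469}{2726}} = - \frac{2726}{1962297469}$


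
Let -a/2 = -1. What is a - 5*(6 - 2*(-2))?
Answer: -48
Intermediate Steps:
a = 2 (a = -2*(-1) = 2)
a - 5*(6 - 2*(-2)) = 2 - 5*(6 - 2*(-2)) = 2 - 5*(6 + 4) = 2 - 5*10 = 2 - 50 = -48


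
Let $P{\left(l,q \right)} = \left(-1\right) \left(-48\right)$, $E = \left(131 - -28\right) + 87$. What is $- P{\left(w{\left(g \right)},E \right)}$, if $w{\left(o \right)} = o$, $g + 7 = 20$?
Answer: $-48$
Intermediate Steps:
$g = 13$ ($g = -7 + 20 = 13$)
$E = 246$ ($E = \left(131 + 28\right) + 87 = 159 + 87 = 246$)
$P{\left(l,q \right)} = 48$
$- P{\left(w{\left(g \right)},E \right)} = \left(-1\right) 48 = -48$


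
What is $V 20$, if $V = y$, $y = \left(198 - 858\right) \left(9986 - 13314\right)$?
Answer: $43929600$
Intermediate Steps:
$y = 2196480$ ($y = \left(198 - 858\right) \left(-3328\right) = \left(-660\right) \left(-3328\right) = 2196480$)
$V = 2196480$
$V 20 = 2196480 \cdot 20 = 43929600$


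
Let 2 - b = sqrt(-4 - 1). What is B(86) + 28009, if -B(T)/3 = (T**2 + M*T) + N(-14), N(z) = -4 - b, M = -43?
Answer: 16933 - 3*I*sqrt(5) ≈ 16933.0 - 6.7082*I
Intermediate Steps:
b = 2 - I*sqrt(5) (b = 2 - sqrt(-4 - 1) = 2 - sqrt(-5) = 2 - I*sqrt(5) ≈ 2.0 - 2.2361*I)
N(z) = -6 + I*sqrt(5) (N(z) = -4 - (2 - I*sqrt(5)) = -4 + (-2 + I*sqrt(5)) = -6 + I*sqrt(5))
B(T) = 18 - 3*T**2 + 129*T - 3*I*sqrt(5) (B(T) = -3*((T**2 - 43*T) + (-6 + I*sqrt(5))) = -3*(-6 + T**2 - 43*T + I*sqrt(5)) = 18 - 3*T**2 + 129*T - 3*I*sqrt(5))
B(86) + 28009 = (18 - 3*86**2 + 129*86 - 3*I*sqrt(5)) + 28009 = (18 - 3*7396 + 11094 - 3*I*sqrt(5)) + 28009 = (18 - 22188 + 11094 - 3*I*sqrt(5)) + 28009 = (-11076 - 3*I*sqrt(5)) + 28009 = 16933 - 3*I*sqrt(5)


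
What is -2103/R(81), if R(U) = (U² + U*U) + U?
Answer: -701/4401 ≈ -0.15928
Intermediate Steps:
R(U) = U + 2*U² (R(U) = (U² + U²) + U = 2*U² + U = U + 2*U²)
-2103/R(81) = -2103*1/(81*(1 + 2*81)) = -2103*1/(81*(1 + 162)) = -2103/(81*163) = -2103/13203 = -2103*1/13203 = -701/4401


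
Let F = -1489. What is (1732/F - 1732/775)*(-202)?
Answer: 792092096/1153975 ≈ 686.40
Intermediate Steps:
(1732/F - 1732/775)*(-202) = (1732/(-1489) - 1732/775)*(-202) = (1732*(-1/1489) - 1732*1/775)*(-202) = (-1732/1489 - 1732/775)*(-202) = -3921248/1153975*(-202) = 792092096/1153975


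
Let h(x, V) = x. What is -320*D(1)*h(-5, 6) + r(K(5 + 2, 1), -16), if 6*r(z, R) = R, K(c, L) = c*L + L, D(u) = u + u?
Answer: 9592/3 ≈ 3197.3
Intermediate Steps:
D(u) = 2*u
K(c, L) = L + L*c (K(c, L) = L*c + L = L + L*c)
r(z, R) = R/6
-320*D(1)*h(-5, 6) + r(K(5 + 2, 1), -16) = -320*2*1*(-5) + (⅙)*(-16) = -640*(-5) - 8/3 = -320*(-10) - 8/3 = 3200 - 8/3 = 9592/3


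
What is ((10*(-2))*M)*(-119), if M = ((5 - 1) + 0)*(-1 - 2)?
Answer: -28560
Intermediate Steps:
M = -12 (M = (4 + 0)*(-3) = 4*(-3) = -12)
((10*(-2))*M)*(-119) = ((10*(-2))*(-12))*(-119) = -20*(-12)*(-119) = 240*(-119) = -28560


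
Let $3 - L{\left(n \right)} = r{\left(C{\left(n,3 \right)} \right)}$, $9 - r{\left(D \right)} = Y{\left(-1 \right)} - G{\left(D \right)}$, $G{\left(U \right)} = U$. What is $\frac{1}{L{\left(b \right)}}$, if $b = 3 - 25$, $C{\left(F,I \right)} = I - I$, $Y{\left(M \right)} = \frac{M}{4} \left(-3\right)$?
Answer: $- \frac{4}{21} \approx -0.19048$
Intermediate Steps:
$Y{\left(M \right)} = - \frac{3 M}{4}$ ($Y{\left(M \right)} = M \frac{1}{4} \left(-3\right) = \frac{M}{4} \left(-3\right) = - \frac{3 M}{4}$)
$C{\left(F,I \right)} = 0$
$b = -22$ ($b = 3 - 25 = -22$)
$r{\left(D \right)} = \frac{33}{4} + D$ ($r{\left(D \right)} = 9 - \left(\left(- \frac{3}{4}\right) \left(-1\right) - D\right) = 9 - \left(\frac{3}{4} - D\right) = 9 + \left(- \frac{3}{4} + D\right) = \frac{33}{4} + D$)
$L{\left(n \right)} = - \frac{21}{4}$ ($L{\left(n \right)} = 3 - \left(\frac{33}{4} + 0\right) = 3 - \frac{33}{4} = - \frac{21}{4}$)
$\frac{1}{L{\left(b \right)}} = \frac{1}{- \frac{21}{4}} = - \frac{4}{21}$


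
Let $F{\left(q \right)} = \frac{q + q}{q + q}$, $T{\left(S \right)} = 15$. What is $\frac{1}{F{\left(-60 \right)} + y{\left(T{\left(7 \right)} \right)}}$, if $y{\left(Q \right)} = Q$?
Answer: $\frac{1}{16} \approx 0.0625$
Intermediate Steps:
$F{\left(q \right)} = 1$ ($F{\left(q \right)} = \frac{2 q}{2 q} = 2 q \frac{1}{2 q} = 1$)
$\frac{1}{F{\left(-60 \right)} + y{\left(T{\left(7 \right)} \right)}} = \frac{1}{1 + 15} = \frac{1}{16}$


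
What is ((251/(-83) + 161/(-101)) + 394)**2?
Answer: 10654923299344/70274689 ≈ 1.5162e+5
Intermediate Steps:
((251/(-83) + 161/(-101)) + 394)**2 = ((251*(-1/83) + 161*(-1/101)) + 394)**2 = ((-251/83 - 161/101) + 394)**2 = (-38714/8383 + 394)**2 = (3264188/8383)**2 = 10654923299344/70274689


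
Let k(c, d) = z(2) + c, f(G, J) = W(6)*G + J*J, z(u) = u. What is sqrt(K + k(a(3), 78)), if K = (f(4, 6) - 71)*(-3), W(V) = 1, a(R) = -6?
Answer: sqrt(89) ≈ 9.4340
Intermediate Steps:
f(G, J) = G + J**2 (f(G, J) = 1*G + J*J = G + J**2)
k(c, d) = 2 + c
K = 93 (K = ((4 + 6**2) - 71)*(-3) = ((4 + 36) - 71)*(-3) = (40 - 71)*(-3) = -31*(-3) = 93)
sqrt(K + k(a(3), 78)) = sqrt(93 + (2 - 6)) = sqrt(93 - 4) = sqrt(89)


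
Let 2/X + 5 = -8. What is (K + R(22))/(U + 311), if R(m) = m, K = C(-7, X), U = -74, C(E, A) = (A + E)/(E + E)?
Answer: 4097/43134 ≈ 0.094983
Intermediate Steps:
X = -2/13 (X = 2/(-5 - 8) = 2/(-13) = 2*(-1/13) = -2/13 ≈ -0.15385)
C(E, A) = (A + E)/(2*E) (C(E, A) = (A + E)/((2*E)) = (A + E)*(1/(2*E)) = (A + E)/(2*E))
K = 93/182 (K = (½)*(-2/13 - 7)/(-7) = (½)*(-⅐)*(-93/13) = 93/182 ≈ 0.51099)
(K + R(22))/(U + 311) = (93/182 + 22)/(-74 + 311) = (4097/182)/237 = (4097/182)*(1/237) = 4097/43134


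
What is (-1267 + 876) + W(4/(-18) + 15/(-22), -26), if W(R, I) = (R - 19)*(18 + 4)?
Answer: -7460/9 ≈ -828.89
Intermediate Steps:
W(R, I) = -418 + 22*R (W(R, I) = (-19 + R)*22 = -418 + 22*R)
(-1267 + 876) + W(4/(-18) + 15/(-22), -26) = (-1267 + 876) + (-418 + 22*(4/(-18) + 15/(-22))) = -391 + (-418 + 22*(4*(-1/18) + 15*(-1/22))) = -391 + (-418 + 22*(-2/9 - 15/22)) = -391 + (-418 + 22*(-179/198)) = -391 + (-418 - 179/9) = -391 - 3941/9 = -7460/9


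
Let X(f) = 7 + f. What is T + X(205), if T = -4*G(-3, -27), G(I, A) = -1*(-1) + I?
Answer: 220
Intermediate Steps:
G(I, A) = 1 + I
T = 8 (T = -4*(1 - 3) = -4*(-2) = 8)
T + X(205) = 8 + (7 + 205) = 8 + 212 = 220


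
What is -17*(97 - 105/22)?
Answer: -34493/22 ≈ -1567.9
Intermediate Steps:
-17*(97 - 105/22) = -17*2029/22 = -34493/22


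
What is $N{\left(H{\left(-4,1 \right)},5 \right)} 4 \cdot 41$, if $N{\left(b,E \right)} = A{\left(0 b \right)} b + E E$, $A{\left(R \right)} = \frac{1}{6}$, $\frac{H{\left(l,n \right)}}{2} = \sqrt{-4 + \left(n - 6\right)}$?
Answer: $4100 + 164 i \approx 4100.0 + 164.0 i$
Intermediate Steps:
$H{\left(l,n \right)} = 2 \sqrt{-10 + n}$ ($H{\left(l,n \right)} = 2 \sqrt{-4 + \left(n - 6\right)} = 2 \sqrt{-4 + \left(-6 + n\right)} = 2 \sqrt{-10 + n}$)
$A{\left(R \right)} = \frac{1}{6}$
$N{\left(b,E \right)} = E^{2} + \frac{b}{6}$ ($N{\left(b,E \right)} = \frac{b}{6} + E E = \frac{b}{6} + E^{2} = E^{2} + \frac{b}{6}$)
$N{\left(H{\left(-4,1 \right)},5 \right)} 4 \cdot 41 = \left(5^{2} + \frac{2 \sqrt{-10 + 1}}{6}\right) 4 \cdot 41 = \left(25 + \frac{2 \sqrt{-9}}{6}\right) 4 \cdot 41 = \left(25 + \frac{2 \cdot 3 i}{6}\right) 4 \cdot 41 = \left(25 + \frac{6 i}{6}\right) 4 \cdot 41 = \left(25 + i\right) 4 \cdot 41 = \left(100 + 4 i\right) 41 = 4100 + 164 i$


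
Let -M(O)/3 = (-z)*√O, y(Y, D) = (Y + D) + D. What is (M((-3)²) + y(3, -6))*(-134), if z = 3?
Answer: -2412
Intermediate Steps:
y(Y, D) = Y + 2*D (y(Y, D) = (D + Y) + D = Y + 2*D)
M(O) = 9*√O (M(O) = -3*(-1*3)*√O = -(-9)*√O = 9*√O)
(M((-3)²) + y(3, -6))*(-134) = (9*√((-3)²) + (3 + 2*(-6)))*(-134) = (9*√9 + (3 - 12))*(-134) = (9*3 - 9)*(-134) = (27 - 9)*(-134) = 18*(-134) = -2412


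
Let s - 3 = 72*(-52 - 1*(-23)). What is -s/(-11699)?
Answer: -2085/11699 ≈ -0.17822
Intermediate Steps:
s = -2085 (s = 3 + 72*(-52 - 1*(-23)) = 3 + 72*(-52 + 23) = 3 + 72*(-29) = 3 - 2088 = -2085)
-s/(-11699) = -(-2085)/(-11699) = -(-2085)*(-1)/11699 = -1*2085/11699 = -2085/11699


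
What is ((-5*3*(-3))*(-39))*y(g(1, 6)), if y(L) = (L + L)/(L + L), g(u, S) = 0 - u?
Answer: -1755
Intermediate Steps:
g(u, S) = -u
y(L) = 1 (y(L) = (2*L)/((2*L)) = (2*L)*(1/(2*L)) = 1)
((-5*3*(-3))*(-39))*y(g(1, 6)) = ((-5*3*(-3))*(-39))*1 = (-15*(-3)*(-39))*1 = (45*(-39))*1 = -1755*1 = -1755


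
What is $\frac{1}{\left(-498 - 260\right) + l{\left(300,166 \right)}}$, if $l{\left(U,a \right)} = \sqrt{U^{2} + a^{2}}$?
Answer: $- \frac{379}{228504} - \frac{\sqrt{29389}}{228504} \approx -0.0024089$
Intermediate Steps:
$\frac{1}{\left(-498 - 260\right) + l{\left(300,166 \right)}} = \frac{1}{\left(-498 - 260\right) + \sqrt{300^{2} + 166^{2}}} = \frac{1}{\left(-498 - 260\right) + \sqrt{90000 + 27556}} = \frac{1}{-758 + \sqrt{117556}} = \frac{1}{-758 + 2 \sqrt{29389}}$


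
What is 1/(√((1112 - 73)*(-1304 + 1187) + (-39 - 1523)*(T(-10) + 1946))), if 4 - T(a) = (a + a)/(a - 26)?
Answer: -3*I*√28499357/28499357 ≈ -0.00056196*I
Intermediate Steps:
T(a) = 4 - 2*a/(-26 + a) (T(a) = 4 - (a + a)/(a - 26) = 4 - 2*a/(-26 + a))
1/(√((1112 - 73)*(-1304 + 1187) + (-39 - 1523)*(T(-10) + 1946))) = 1/(√((1112 - 73)*(-1304 + 1187) + (-39 - 1523)*(2*(-52 - 10)/(-26 - 10) + 1946))) = 1/(√(1039*(-117) - 1562*(2*(-62)/(-36) + 1946))) = 1/(√(-121563 - 1562*(2*(-1/36)*(-62) + 1946))) = 1/(√(-121563 - 1562*(31/9 + 1946))) = 1/(√(-121563 - 1562*17545/9)) = 1/(√(-121563 - 27405290/9)) = 1/(√(-28499357/9)) = 1/(I*√28499357/3) = -3*I*√28499357/28499357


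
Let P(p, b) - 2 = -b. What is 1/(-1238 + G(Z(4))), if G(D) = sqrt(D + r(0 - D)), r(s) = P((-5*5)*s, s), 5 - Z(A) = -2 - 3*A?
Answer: -619/766302 - sqrt(10)/766302 ≈ -0.00081190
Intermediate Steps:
P(p, b) = 2 - b
Z(A) = 7 + 3*A (Z(A) = 5 - (-2 - 3*A) = 5 + (2 + 3*A) = 7 + 3*A)
r(s) = 2 - s
G(D) = sqrt(2 + 2*D) (G(D) = sqrt(D + (2 - (0 - D))) = sqrt(D + (2 - (-1)*D)) = sqrt(D + (2 + D)) = sqrt(2 + 2*D))
1/(-1238 + G(Z(4))) = 1/(-1238 + sqrt(2 + 2*(7 + 3*4))) = 1/(-1238 + sqrt(2 + 2*(7 + 12))) = 1/(-1238 + sqrt(2 + 2*19)) = 1/(-1238 + sqrt(2 + 38)) = 1/(-1238 + sqrt(40)) = 1/(-1238 + 2*sqrt(10))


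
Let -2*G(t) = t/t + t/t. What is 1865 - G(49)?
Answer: 1866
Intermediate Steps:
G(t) = -1 (G(t) = -(t/t + t/t)/2 = -(1 + 1)/2 = -1/2*2 = -1)
1865 - G(49) = 1865 - 1*(-1) = 1865 + 1 = 1866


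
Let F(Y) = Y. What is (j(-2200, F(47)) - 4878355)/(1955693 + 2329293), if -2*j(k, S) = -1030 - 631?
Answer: -9755049/8569972 ≈ -1.1383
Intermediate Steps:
j(k, S) = 1661/2 (j(k, S) = -(-1030 - 631)/2 = -½*(-1661) = 1661/2)
(j(-2200, F(47)) - 4878355)/(1955693 + 2329293) = (1661/2 - 4878355)/(1955693 + 2329293) = -9755049/2/4284986 = -9755049/2*1/4284986 = -9755049/8569972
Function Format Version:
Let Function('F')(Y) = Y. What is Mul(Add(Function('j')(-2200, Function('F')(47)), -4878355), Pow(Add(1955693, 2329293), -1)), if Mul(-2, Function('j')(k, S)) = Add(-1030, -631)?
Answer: Rational(-9755049, 8569972) ≈ -1.1383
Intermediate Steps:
Function('j')(k, S) = Rational(1661, 2) (Function('j')(k, S) = Mul(Rational(-1, 2), Add(-1030, -631)) = Mul(Rational(-1, 2), -1661) = Rational(1661, 2))
Mul(Add(Function('j')(-2200, Function('F')(47)), -4878355), Pow(Add(1955693, 2329293), -1)) = Mul(Add(Rational(1661, 2), -4878355), Pow(Add(1955693, 2329293), -1)) = Mul(Rational(-9755049, 2), Pow(4284986, -1)) = Mul(Rational(-9755049, 2), Rational(1, 4284986)) = Rational(-9755049, 8569972)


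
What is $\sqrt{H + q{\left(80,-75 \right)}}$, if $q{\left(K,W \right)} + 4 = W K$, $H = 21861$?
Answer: $\sqrt{15857} \approx 125.92$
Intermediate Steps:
$q{\left(K,W \right)} = -4 + K W$ ($q{\left(K,W \right)} = -4 + W K = -4 + K W$)
$\sqrt{H + q{\left(80,-75 \right)}} = \sqrt{21861 + \left(-4 + 80 \left(-75\right)\right)} = \sqrt{21861 - 6004} = \sqrt{15857}$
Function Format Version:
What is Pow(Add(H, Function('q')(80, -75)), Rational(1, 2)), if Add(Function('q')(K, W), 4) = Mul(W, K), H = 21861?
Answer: Pow(15857, Rational(1, 2)) ≈ 125.92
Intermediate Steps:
Function('q')(K, W) = Add(-4, Mul(K, W)) (Function('q')(K, W) = Add(-4, Mul(W, K)) = Add(-4, Mul(K, W)))
Pow(Add(H, Function('q')(80, -75)), Rational(1, 2)) = Pow(Add(21861, Add(-4, Mul(80, -75))), Rational(1, 2)) = Pow(Add(21861, Add(-4, -6000)), Rational(1, 2)) = Pow(Add(21861, -6004), Rational(1, 2)) = Pow(15857, Rational(1, 2))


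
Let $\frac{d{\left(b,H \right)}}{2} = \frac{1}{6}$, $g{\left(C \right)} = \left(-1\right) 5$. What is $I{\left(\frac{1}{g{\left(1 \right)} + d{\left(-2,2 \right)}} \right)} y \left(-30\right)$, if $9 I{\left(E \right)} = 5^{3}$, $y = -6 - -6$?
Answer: $0$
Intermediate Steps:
$g{\left(C \right)} = -5$
$d{\left(b,H \right)} = \frac{1}{3}$ ($d{\left(b,H \right)} = \frac{2}{6} = 2 \cdot \frac{1}{6} = \frac{1}{3}$)
$y = 0$ ($y = -6 + 6 = 0$)
$I{\left(E \right)} = \frac{125}{9}$ ($I{\left(E \right)} = \frac{5^{3}}{9} = \frac{1}{9} \cdot 125 = \frac{125}{9}$)
$I{\left(\frac{1}{g{\left(1 \right)} + d{\left(-2,2 \right)}} \right)} y \left(-30\right) = \frac{125}{9} \cdot 0 \left(-30\right) = 0 \left(-30\right) = 0$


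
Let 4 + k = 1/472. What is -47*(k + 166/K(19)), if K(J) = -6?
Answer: 2107339/1416 ≈ 1488.2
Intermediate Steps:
k = -1887/472 (k = -4 + 1/472 = -1887/472 ≈ -3.9979)
-47*(k + 166/K(19)) = -47*(-1887/472 + 166/(-6)) = -47*(-1887/472 + 166*(-⅙)) = -47*(-1887/472 - 83/3) = -47*(-44837/1416) = 2107339/1416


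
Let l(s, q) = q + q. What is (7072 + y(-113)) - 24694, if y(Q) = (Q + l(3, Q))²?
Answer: 97299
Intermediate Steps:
l(s, q) = 2*q
y(Q) = 9*Q² (y(Q) = (Q + 2*Q)² = (3*Q)² = 9*Q²)
(7072 + y(-113)) - 24694 = (7072 + 9*(-113)²) - 24694 = (7072 + 9*12769) - 24694 = (7072 + 114921) - 24694 = 121993 - 24694 = 97299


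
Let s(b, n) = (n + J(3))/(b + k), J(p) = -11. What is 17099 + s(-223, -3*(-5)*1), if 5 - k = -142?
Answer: 324880/19 ≈ 17099.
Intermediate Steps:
k = 147 (k = 5 - 1*(-142) = 5 + 142 = 147)
s(b, n) = (-11 + n)/(147 + b) (s(b, n) = (n - 11)/(b + 147) = (-11 + n)/(147 + b))
17099 + s(-223, -3*(-5)*1) = 17099 + (-11 - 3*(-5)*1)/(147 - 223) = 17099 + (-11 + 15*1)/(-76) = 17099 - (-11 + 15)/76 = 17099 - 1/76*4 = 17099 - 1/19 = 324880/19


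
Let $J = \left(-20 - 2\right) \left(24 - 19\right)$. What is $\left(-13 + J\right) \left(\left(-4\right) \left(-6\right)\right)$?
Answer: $-2952$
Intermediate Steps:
$J = -110$ ($J = \left(-22\right) 5 = -110$)
$\left(-13 + J\right) \left(\left(-4\right) \left(-6\right)\right) = \left(-13 - 110\right) \left(\left(-4\right) \left(-6\right)\right) = \left(-123\right) 24 = -2952$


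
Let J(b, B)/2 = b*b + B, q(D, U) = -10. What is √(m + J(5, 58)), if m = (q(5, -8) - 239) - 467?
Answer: 5*I*√22 ≈ 23.452*I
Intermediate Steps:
J(b, B) = 2*B + 2*b² (J(b, B) = 2*(b*b + B) = 2*(b² + B) = 2*(B + b²) = 2*B + 2*b²)
m = -716 (m = (-10 - 239) - 467 = -249 - 467 = -716)
√(m + J(5, 58)) = √(-716 + (2*58 + 2*5²)) = √(-716 + (116 + 2*25)) = √(-716 + (116 + 50)) = √(-716 + 166) = √(-550) = 5*I*√22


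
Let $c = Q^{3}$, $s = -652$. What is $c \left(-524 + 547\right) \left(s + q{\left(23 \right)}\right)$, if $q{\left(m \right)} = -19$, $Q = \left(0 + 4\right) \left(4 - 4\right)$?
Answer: $0$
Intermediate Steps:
$Q = 0$ ($Q = 4 \cdot 0 = 0$)
$c = 0$ ($c = 0^{3} = 0$)
$c \left(-524 + 547\right) \left(s + q{\left(23 \right)}\right) = 0 \left(-524 + 547\right) \left(-652 - 19\right) = 0 \cdot 23 \left(-671\right) = 0 \left(-15433\right) = 0$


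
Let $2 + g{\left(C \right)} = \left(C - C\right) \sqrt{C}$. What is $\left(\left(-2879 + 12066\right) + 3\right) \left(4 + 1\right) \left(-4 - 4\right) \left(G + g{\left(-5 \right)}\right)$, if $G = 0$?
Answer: $735200$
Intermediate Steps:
$g{\left(C \right)} = -2$ ($g{\left(C \right)} = -2 + \left(C - C\right) \sqrt{C} = -2 + 0 \sqrt{C} = -2 + 0 = -2$)
$\left(\left(-2879 + 12066\right) + 3\right) \left(4 + 1\right) \left(-4 - 4\right) \left(G + g{\left(-5 \right)}\right) = \left(\left(-2879 + 12066\right) + 3\right) \left(4 + 1\right) \left(-4 - 4\right) \left(0 - 2\right) = \left(9187 + 3\right) 5 \left(\left(-8\right) \left(-2\right)\right) = 9190 \cdot 5 \cdot 16 = 9190 \cdot 80 = 735200$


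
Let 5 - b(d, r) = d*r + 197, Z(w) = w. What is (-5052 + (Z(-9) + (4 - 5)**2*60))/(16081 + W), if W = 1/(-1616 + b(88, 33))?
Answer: -23564712/75773671 ≈ -0.31099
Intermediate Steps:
b(d, r) = -192 - d*r (b(d, r) = 5 - (d*r + 197) = 5 - (197 + d*r) = 5 + (-197 - d*r) = -192 - d*r)
W = -1/4712 (W = 1/(-1616 + (-192 - 1*88*33)) = 1/(-1616 + (-192 - 2904)) = 1/(-1616 - 3096) = 1/(-4712) = -1/4712 ≈ -0.00021222)
(-5052 + (Z(-9) + (4 - 5)**2*60))/(16081 + W) = (-5052 + (-9 + (4 - 5)**2*60))/(16081 - 1/4712) = (-5052 + (-9 + (-1)**2*60))/(75773671/4712) = (-5052 + (-9 + 1*60))*(4712/75773671) = (-5052 + (-9 + 60))*(4712/75773671) = (-5052 + 51)*(4712/75773671) = -5001*4712/75773671 = -23564712/75773671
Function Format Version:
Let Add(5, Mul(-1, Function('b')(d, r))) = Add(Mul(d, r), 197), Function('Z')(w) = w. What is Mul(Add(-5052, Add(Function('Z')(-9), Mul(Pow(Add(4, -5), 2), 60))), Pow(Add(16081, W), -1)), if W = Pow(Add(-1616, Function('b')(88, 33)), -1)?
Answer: Rational(-23564712, 75773671) ≈ -0.31099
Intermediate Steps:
Function('b')(d, r) = Add(-192, Mul(-1, d, r)) (Function('b')(d, r) = Add(5, Mul(-1, Add(Mul(d, r), 197))) = Add(5, Mul(-1, Add(197, Mul(d, r)))) = Add(5, Add(-197, Mul(-1, d, r))) = Add(-192, Mul(-1, d, r)))
W = Rational(-1, 4712) (W = Pow(Add(-1616, Add(-192, Mul(-1, 88, 33))), -1) = Pow(Add(-1616, Add(-192, -2904)), -1) = Pow(Add(-1616, -3096), -1) = Pow(-4712, -1) = Rational(-1, 4712) ≈ -0.00021222)
Mul(Add(-5052, Add(Function('Z')(-9), Mul(Pow(Add(4, -5), 2), 60))), Pow(Add(16081, W), -1)) = Mul(Add(-5052, Add(-9, Mul(Pow(Add(4, -5), 2), 60))), Pow(Add(16081, Rational(-1, 4712)), -1)) = Mul(Add(-5052, Add(-9, Mul(Pow(-1, 2), 60))), Pow(Rational(75773671, 4712), -1)) = Mul(Add(-5052, Add(-9, Mul(1, 60))), Rational(4712, 75773671)) = Mul(Add(-5052, Add(-9, 60)), Rational(4712, 75773671)) = Mul(Add(-5052, 51), Rational(4712, 75773671)) = Mul(-5001, Rational(4712, 75773671)) = Rational(-23564712, 75773671)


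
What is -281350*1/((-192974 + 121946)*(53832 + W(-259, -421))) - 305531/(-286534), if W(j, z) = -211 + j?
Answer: 289525757992279/271505014908156 ≈ 1.0664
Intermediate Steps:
-281350*1/((-192974 + 121946)*(53832 + W(-259, -421))) - 305531/(-286534) = -281350*1/((-192974 + 121946)*(53832 + (-211 - 259))) - 305531/(-286534) = -281350*(-1/(71028*(53832 - 470))) - 305531*(-1/286534) = -281350/((-71028*53362)) + 305531/286534 = -281350/(-3790196136) + 305531/286534 = -281350*(-1/3790196136) + 305531/286534 = 140675/1895098068 + 305531/286534 = 289525757992279/271505014908156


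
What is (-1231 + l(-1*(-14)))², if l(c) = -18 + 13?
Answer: 1527696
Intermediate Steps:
l(c) = -5
(-1231 + l(-1*(-14)))² = (-1231 - 5)² = (-1236)² = 1527696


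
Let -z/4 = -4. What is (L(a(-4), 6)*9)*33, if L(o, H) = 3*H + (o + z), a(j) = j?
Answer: 8910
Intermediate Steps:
z = 16 (z = -4*(-4) = 16)
L(o, H) = 16 + o + 3*H (L(o, H) = 3*H + (o + 16) = 3*H + (16 + o) = 16 + o + 3*H)
(L(a(-4), 6)*9)*33 = ((16 - 4 + 3*6)*9)*33 = ((16 - 4 + 18)*9)*33 = (30*9)*33 = 270*33 = 8910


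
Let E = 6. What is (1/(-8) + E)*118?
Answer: 2773/4 ≈ 693.25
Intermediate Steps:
(1/(-8) + E)*118 = (1/(-8) + 6)*118 = (-⅛ + 6)*118 = (47/8)*118 = 2773/4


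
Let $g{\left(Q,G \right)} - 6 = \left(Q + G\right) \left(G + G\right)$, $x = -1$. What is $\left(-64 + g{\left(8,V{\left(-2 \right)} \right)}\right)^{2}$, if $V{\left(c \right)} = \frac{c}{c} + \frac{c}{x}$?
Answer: $64$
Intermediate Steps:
$V{\left(c \right)} = 1 - c$ ($V{\left(c \right)} = \frac{c}{c} + \frac{c}{-1} = 1 + c \left(-1\right) = 1 - c$)
$g{\left(Q,G \right)} = 6 + 2 G \left(G + Q\right)$ ($g{\left(Q,G \right)} = 6 + \left(Q + G\right) \left(G + G\right) = 6 + \left(G + Q\right) 2 G = 6 + 2 G \left(G + Q\right)$)
$\left(-64 + g{\left(8,V{\left(-2 \right)} \right)}\right)^{2} = \left(-64 + \left(6 + 2 \left(1 - -2\right)^{2} + 2 \left(1 - -2\right) 8\right)\right)^{2} = \left(-64 + \left(6 + 2 \left(1 + 2\right)^{2} + 2 \left(1 + 2\right) 8\right)\right)^{2} = \left(-64 + \left(6 + 2 \cdot 3^{2} + 2 \cdot 3 \cdot 8\right)\right)^{2} = \left(-64 + \left(6 + 2 \cdot 9 + 48\right)\right)^{2} = \left(-64 + \left(6 + 18 + 48\right)\right)^{2} = \left(-64 + 72\right)^{2} = 8^{2} = 64$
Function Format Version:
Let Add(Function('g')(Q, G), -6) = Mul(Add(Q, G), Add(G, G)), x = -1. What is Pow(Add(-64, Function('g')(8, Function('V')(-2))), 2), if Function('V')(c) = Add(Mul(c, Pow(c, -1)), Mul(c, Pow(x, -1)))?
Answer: 64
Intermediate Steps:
Function('V')(c) = Add(1, Mul(-1, c)) (Function('V')(c) = Add(Mul(c, Pow(c, -1)), Mul(c, Pow(-1, -1))) = Add(1, Mul(c, -1)) = Add(1, Mul(-1, c)))
Function('g')(Q, G) = Add(6, Mul(2, G, Add(G, Q))) (Function('g')(Q, G) = Add(6, Mul(Add(Q, G), Add(G, G))) = Add(6, Mul(Add(G, Q), Mul(2, G))) = Add(6, Mul(2, G, Add(G, Q))))
Pow(Add(-64, Function('g')(8, Function('V')(-2))), 2) = Pow(Add(-64, Add(6, Mul(2, Pow(Add(1, Mul(-1, -2)), 2)), Mul(2, Add(1, Mul(-1, -2)), 8))), 2) = Pow(Add(-64, Add(6, Mul(2, Pow(Add(1, 2), 2)), Mul(2, Add(1, 2), 8))), 2) = Pow(Add(-64, Add(6, Mul(2, Pow(3, 2)), Mul(2, 3, 8))), 2) = Pow(Add(-64, Add(6, Mul(2, 9), 48)), 2) = Pow(Add(-64, Add(6, 18, 48)), 2) = Pow(Add(-64, 72), 2) = Pow(8, 2) = 64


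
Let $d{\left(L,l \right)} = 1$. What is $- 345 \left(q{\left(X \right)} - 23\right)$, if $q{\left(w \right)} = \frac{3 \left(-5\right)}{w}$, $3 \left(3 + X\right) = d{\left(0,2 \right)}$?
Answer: $\frac{47955}{8} \approx 5994.4$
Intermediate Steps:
$X = - \frac{8}{3}$ ($X = -3 + \frac{1}{3} \cdot 1 = -3 + \frac{1}{3} = - \frac{8}{3} \approx -2.6667$)
$q{\left(w \right)} = - \frac{15}{w}$
$- 345 \left(q{\left(X \right)} - 23\right) = - 345 \left(- \frac{15}{- \frac{8}{3}} - 23\right) = - 345 \left(\left(-15\right) \left(- \frac{3}{8}\right) - 23\right) = - 345 \left(\frac{45}{8} - 23\right) = \left(-345\right) \left(- \frac{139}{8}\right) = \frac{47955}{8}$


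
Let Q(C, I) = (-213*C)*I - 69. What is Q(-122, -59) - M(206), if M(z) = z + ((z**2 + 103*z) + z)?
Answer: -1597309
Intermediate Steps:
Q(C, I) = -69 - 213*C*I (Q(C, I) = -213*C*I - 69 = -69 - 213*C*I)
M(z) = z**2 + 105*z (M(z) = z + (z**2 + 104*z) = z**2 + 105*z)
Q(-122, -59) - M(206) = (-69 - 213*(-122)*(-59)) - 206*(105 + 206) = (-69 - 1533174) - 206*311 = -1533243 - 1*64066 = -1533243 - 64066 = -1597309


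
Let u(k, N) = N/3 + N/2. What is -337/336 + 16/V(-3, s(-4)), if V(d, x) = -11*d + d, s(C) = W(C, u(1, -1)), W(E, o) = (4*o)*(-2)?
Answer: -263/560 ≈ -0.46964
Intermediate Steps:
u(k, N) = 5*N/6 (u(k, N) = N*(⅓) + N*(½) = N/3 + N/2 = 5*N/6)
W(E, o) = -8*o
s(C) = 20/3 (s(C) = -20*(-1)/3 = -8*(-⅚) = 20/3)
V(d, x) = -10*d
-337/336 + 16/V(-3, s(-4)) = -337/336 + 16/((-10*(-3))) = -337*1/336 + 16/30 = -337/336 + 16*(1/30) = -337/336 + 8/15 = -263/560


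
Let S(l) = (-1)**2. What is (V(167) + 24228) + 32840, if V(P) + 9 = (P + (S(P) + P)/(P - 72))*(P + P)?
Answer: 10775627/95 ≈ 1.1343e+5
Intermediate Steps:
S(l) = 1
V(P) = -9 + 2*P*(P + (1 + P)/(-72 + P)) (V(P) = -9 + (P + (1 + P)/(P - 72))*(P + P) = -9 + (P + (1 + P)/(-72 + P))*(2*P) = -9 + 2*P*(P + (1 + P)/(-72 + P)))
(V(167) + 24228) + 32840 = ((648 - 142*167**2 - 7*167 + 2*167**3)/(-72 + 167) + 24228) + 32840 = ((648 - 142*27889 - 1169 + 2*4657463)/95 + 24228) + 32840 = ((648 - 3960238 - 1169 + 9314926)/95 + 24228) + 32840 = ((1/95)*5354167 + 24228) + 32840 = (5354167/95 + 24228) + 32840 = 7655827/95 + 32840 = 10775627/95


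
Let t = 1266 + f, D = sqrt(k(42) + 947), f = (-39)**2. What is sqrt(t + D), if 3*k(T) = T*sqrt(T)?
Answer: sqrt(2787 + sqrt(947 + 14*sqrt(42))) ≈ 53.096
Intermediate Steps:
k(T) = T**(3/2)/3 (k(T) = (T*sqrt(T))/3 = T**(3/2)/3)
f = 1521
D = sqrt(947 + 14*sqrt(42)) (D = sqrt(42**(3/2)/3 + 947) = sqrt((42*sqrt(42))/3 + 947) = sqrt(14*sqrt(42) + 947) = sqrt(947 + 14*sqrt(42)) ≈ 32.214)
t = 2787 (t = 1266 + 1521 = 2787)
sqrt(t + D) = sqrt(2787 + sqrt(947 + 14*sqrt(42)))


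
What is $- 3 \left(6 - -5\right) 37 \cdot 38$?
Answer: $-46398$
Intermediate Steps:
$- 3 \left(6 - -5\right) 37 \cdot 38 = - 3 \left(6 + 5\right) 37 \cdot 38 = \left(-3\right) 11 \cdot 37 \cdot 38 = \left(-33\right) 37 \cdot 38 = \left(-1221\right) 38 = -46398$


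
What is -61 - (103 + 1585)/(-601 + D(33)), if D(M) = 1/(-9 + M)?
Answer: -839291/14423 ≈ -58.191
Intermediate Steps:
-61 - (103 + 1585)/(-601 + D(33)) = -61 - (103 + 1585)/(-601 + 1/(-9 + 33)) = -61 - 1688/(-601 + 1/24) = -61 - 1688/(-14423/24) = -61 - 1688*(-24)/14423 = -61 - 1*(-40512/14423) = -61 + 40512/14423 = -839291/14423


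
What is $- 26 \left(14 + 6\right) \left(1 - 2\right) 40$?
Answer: $20800$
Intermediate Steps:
$- 26 \left(14 + 6\right) \left(1 - 2\right) 40 = - 26 \cdot 20 \left(-1\right) 40 = \left(-26\right) \left(-20\right) 40 = 520 \cdot 40 = 20800$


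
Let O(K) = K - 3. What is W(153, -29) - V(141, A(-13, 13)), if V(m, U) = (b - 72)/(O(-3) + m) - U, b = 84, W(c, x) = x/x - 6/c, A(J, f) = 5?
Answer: 4492/765 ≈ 5.8719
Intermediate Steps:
O(K) = -3 + K
W(c, x) = 1 - 6/c
V(m, U) = -U + 12/(-6 + m) (V(m, U) = (84 - 72)/((-3 - 3) + m) - U = 12/(-6 + m) - U = -U + 12/(-6 + m))
W(153, -29) - V(141, A(-13, 13)) = (-6 + 153)/153 - (12 + 6*5 - 1*5*141)/(-6 + 141) = (1/153)*147 - (12 + 30 - 705)/135 = 49/51 - (-663)/135 = 49/51 - 1*(-221/45) = 49/51 + 221/45 = 4492/765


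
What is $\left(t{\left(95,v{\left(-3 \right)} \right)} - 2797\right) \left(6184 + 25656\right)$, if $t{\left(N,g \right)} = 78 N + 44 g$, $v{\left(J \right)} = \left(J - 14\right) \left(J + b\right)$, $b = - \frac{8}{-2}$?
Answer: $123061600$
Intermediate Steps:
$b = 4$ ($b = \left(-8\right) \left(- \frac{1}{2}\right) = 4$)
$v{\left(J \right)} = \left(-14 + J\right) \left(4 + J\right)$ ($v{\left(J \right)} = \left(J - 14\right) \left(J + 4\right) = \left(-14 + J\right) \left(4 + J\right)$)
$t{\left(N,g \right)} = 44 g + 78 N$
$\left(t{\left(95,v{\left(-3 \right)} \right)} - 2797\right) \left(6184 + 25656\right) = \left(\left(44 \left(-56 + \left(-3\right)^{2} - -30\right) + 78 \cdot 95\right) - 2797\right) \left(6184 + 25656\right) = \left(\left(44 \left(-56 + 9 + 30\right) + 7410\right) - 2797\right) 31840 = \left(\left(44 \left(-17\right) + 7410\right) - 2797\right) 31840 = \left(\left(-748 + 7410\right) - 2797\right) 31840 = \left(6662 - 2797\right) 31840 = 3865 \cdot 31840 = 123061600$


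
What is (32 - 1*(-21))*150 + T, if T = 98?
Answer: 8048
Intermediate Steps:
(32 - 1*(-21))*150 + T = (32 - 1*(-21))*150 + 98 = (32 + 21)*150 + 98 = 53*150 + 98 = 7950 + 98 = 8048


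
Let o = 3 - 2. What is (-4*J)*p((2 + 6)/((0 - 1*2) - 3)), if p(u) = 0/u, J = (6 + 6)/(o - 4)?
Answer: 0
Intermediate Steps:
o = 1
J = -4 (J = (6 + 6)/(1 - 4) = 12/(-3) = 12*(-1/3) = -4)
p(u) = 0
(-4*J)*p((2 + 6)/((0 - 1*2) - 3)) = -4*(-4)*0 = 16*0 = 0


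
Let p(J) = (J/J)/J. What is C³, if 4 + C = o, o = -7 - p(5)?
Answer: -175616/125 ≈ -1404.9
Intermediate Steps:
p(J) = 1/J
o = -36/5 (o = -7 - 1/5 = -7 - 1*⅕ = -7 - ⅕ = -36/5 ≈ -7.2000)
C = -56/5 (C = -4 - 36/5 = -56/5 ≈ -11.200)
C³ = (-56/5)³ = -175616/125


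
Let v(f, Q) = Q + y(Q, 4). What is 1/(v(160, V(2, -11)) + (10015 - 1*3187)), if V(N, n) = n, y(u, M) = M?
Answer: 1/6821 ≈ 0.00014661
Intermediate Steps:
v(f, Q) = 4 + Q (v(f, Q) = Q + 4 = 4 + Q)
1/(v(160, V(2, -11)) + (10015 - 1*3187)) = 1/((4 - 11) + (10015 - 1*3187)) = 1/(-7 + (10015 - 3187)) = 1/(-7 + 6828) = 1/6821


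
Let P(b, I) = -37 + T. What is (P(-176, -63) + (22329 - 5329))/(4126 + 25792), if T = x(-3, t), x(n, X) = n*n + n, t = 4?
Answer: 16969/29918 ≈ 0.56718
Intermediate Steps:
x(n, X) = n + n**2 (x(n, X) = n**2 + n = n + n**2)
T = 6 (T = -3*(1 - 3) = -3*(-2) = 6)
P(b, I) = -31 (P(b, I) = -37 + 6 = -31)
(P(-176, -63) + (22329 - 5329))/(4126 + 25792) = (-31 + (22329 - 5329))/(4126 + 25792) = (-31 + 17000)/29918 = 16969*(1/29918) = 16969/29918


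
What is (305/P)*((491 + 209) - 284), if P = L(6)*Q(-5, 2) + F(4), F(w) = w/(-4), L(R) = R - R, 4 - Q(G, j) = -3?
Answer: -126880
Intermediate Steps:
Q(G, j) = 7 (Q(G, j) = 4 - 1*(-3) = 4 + 3 = 7)
L(R) = 0
F(w) = -w/4 (F(w) = w*(-1/4) = -w/4)
P = -1 (P = 0*7 - 1/4*4 = 0 - 1 = -1)
(305/P)*((491 + 209) - 284) = (305/(-1))*((491 + 209) - 284) = (305*(-1))*(700 - 284) = -305*416 = -126880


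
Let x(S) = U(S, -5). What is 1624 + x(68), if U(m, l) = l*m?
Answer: 1284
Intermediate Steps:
x(S) = -5*S
1624 + x(68) = 1624 - 5*68 = 1624 - 340 = 1284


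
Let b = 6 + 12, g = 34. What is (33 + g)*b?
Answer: 1206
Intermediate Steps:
b = 18
(33 + g)*b = (33 + 34)*18 = 67*18 = 1206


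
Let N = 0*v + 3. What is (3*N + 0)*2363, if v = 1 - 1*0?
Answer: 21267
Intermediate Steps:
v = 1 (v = 1 + 0 = 1)
N = 3 (N = 0*1 + 3 = 0 + 3 = 3)
(3*N + 0)*2363 = (3*3 + 0)*2363 = (9 + 0)*2363 = 9*2363 = 21267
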